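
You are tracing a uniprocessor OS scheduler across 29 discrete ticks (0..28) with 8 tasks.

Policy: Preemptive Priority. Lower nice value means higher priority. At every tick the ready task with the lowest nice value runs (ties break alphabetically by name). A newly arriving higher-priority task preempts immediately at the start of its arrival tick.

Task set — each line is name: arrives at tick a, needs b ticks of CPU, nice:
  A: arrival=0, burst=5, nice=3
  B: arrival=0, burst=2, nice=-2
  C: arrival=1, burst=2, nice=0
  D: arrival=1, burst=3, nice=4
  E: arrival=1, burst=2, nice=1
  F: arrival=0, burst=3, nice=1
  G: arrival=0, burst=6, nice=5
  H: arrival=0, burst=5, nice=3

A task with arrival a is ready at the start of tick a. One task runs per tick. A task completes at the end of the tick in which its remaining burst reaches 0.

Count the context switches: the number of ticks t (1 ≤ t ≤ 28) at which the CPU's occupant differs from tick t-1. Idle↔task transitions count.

context switches = 8

t=0: ready={A,B,F,G,H} → run B
t=1: ready={A,B,C,D,E,F,G,H} → run B
t=2: ready={A,C,D,E,F,G,H} → run C
t=3: ready={A,C,D,E,F,G,H} → run C
t=4: ready={A,D,E,F,G,H} → run E
t=5: ready={A,D,E,F,G,H} → run E
t=6: ready={A,D,F,G,H} → run F
t=7: ready={A,D,F,G,H} → run F
t=8: ready={A,D,F,G,H} → run F
t=9: ready={A,D,G,H} → run A
t=10: ready={A,D,G,H} → run A
t=11: ready={A,D,G,H} → run A
t=12: ready={A,D,G,H} → run A
t=13: ready={A,D,G,H} → run A
t=14: ready={D,G,H} → run H
t=15: ready={D,G,H} → run H
t=16: ready={D,G,H} → run H
t=17: ready={D,G,H} → run H
t=18: ready={D,G,H} → run H
t=19: ready={D,G} → run D
t=20: ready={D,G} → run D
t=21: ready={D,G} → run D
t=22: ready={G} → run G
t=23: ready={G} → run G
t=24: ready={G} → run G
t=25: ready={G} → run G
t=26: ready={G} → run G
t=27: ready={G} → run G
t=28: (idle)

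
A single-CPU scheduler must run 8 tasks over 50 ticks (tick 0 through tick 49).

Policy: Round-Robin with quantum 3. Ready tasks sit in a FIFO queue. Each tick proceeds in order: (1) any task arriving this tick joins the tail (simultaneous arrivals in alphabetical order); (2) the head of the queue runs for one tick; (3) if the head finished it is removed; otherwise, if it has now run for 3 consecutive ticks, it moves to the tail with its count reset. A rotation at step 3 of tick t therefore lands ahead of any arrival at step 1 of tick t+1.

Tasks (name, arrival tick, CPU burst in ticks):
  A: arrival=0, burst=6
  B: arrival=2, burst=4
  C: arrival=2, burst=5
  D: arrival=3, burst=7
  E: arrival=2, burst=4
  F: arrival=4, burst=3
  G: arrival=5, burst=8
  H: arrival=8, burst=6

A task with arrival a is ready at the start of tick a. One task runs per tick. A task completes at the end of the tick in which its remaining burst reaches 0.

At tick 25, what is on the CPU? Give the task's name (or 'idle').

t=0: queue=[A] q_used=0 → run A
t=1: queue=[A] q_used=1 → run A
t=2: queue=[A,B,C,E] q_used=2 → run A
t=3: queue=[B,C,E,A,D] q_used=0 → run B
t=4: queue=[B,C,E,A,D,F] q_used=1 → run B
t=5: queue=[B,C,E,A,D,F,G] q_used=2 → run B
t=6: queue=[C,E,A,D,F,G,B] q_used=0 → run C
t=7: queue=[C,E,A,D,F,G,B] q_used=1 → run C
t=8: queue=[C,E,A,D,F,G,B,H] q_used=2 → run C
t=9: queue=[E,A,D,F,G,B,H,C] q_used=0 → run E
t=10: queue=[E,A,D,F,G,B,H,C] q_used=1 → run E
t=11: queue=[E,A,D,F,G,B,H,C] q_used=2 → run E
t=12: queue=[A,D,F,G,B,H,C,E] q_used=0 → run A
t=13: queue=[A,D,F,G,B,H,C,E] q_used=1 → run A
t=14: queue=[A,D,F,G,B,H,C,E] q_used=2 → run A
t=15: queue=[D,F,G,B,H,C,E] q_used=0 → run D
t=16: queue=[D,F,G,B,H,C,E] q_used=1 → run D
t=17: queue=[D,F,G,B,H,C,E] q_used=2 → run D
t=18: queue=[F,G,B,H,C,E,D] q_used=0 → run F
t=19: queue=[F,G,B,H,C,E,D] q_used=1 → run F
t=20: queue=[F,G,B,H,C,E,D] q_used=2 → run F
t=21: queue=[G,B,H,C,E,D] q_used=0 → run G
t=22: queue=[G,B,H,C,E,D] q_used=1 → run G
t=23: queue=[G,B,H,C,E,D] q_used=2 → run G
t=24: queue=[B,H,C,E,D,G] q_used=0 → run B
t=25: queue=[H,C,E,D,G] q_used=0 → run H
t=26: queue=[H,C,E,D,G] q_used=1 → run H
t=27: queue=[H,C,E,D,G] q_used=2 → run H
t=28: queue=[C,E,D,G,H] q_used=0 → run C
t=29: queue=[C,E,D,G,H] q_used=1 → run C
t=30: queue=[E,D,G,H] q_used=0 → run E
t=31: queue=[D,G,H] q_used=0 → run D
t=32: queue=[D,G,H] q_used=1 → run D
t=33: queue=[D,G,H] q_used=2 → run D
t=34: queue=[G,H,D] q_used=0 → run G
t=35: queue=[G,H,D] q_used=1 → run G
t=36: queue=[G,H,D] q_used=2 → run G
t=37: queue=[H,D,G] q_used=0 → run H
t=38: queue=[H,D,G] q_used=1 → run H
t=39: queue=[H,D,G] q_used=2 → run H
t=40: queue=[D,G] q_used=0 → run D
t=41: queue=[G] q_used=0 → run G
t=42: queue=[G] q_used=1 → run G
t=43: (idle)
t=44: (idle)
t=45: (idle)
t=46: (idle)
t=47: (idle)
t=48: (idle)
t=49: (idle)

running at tick 25 = H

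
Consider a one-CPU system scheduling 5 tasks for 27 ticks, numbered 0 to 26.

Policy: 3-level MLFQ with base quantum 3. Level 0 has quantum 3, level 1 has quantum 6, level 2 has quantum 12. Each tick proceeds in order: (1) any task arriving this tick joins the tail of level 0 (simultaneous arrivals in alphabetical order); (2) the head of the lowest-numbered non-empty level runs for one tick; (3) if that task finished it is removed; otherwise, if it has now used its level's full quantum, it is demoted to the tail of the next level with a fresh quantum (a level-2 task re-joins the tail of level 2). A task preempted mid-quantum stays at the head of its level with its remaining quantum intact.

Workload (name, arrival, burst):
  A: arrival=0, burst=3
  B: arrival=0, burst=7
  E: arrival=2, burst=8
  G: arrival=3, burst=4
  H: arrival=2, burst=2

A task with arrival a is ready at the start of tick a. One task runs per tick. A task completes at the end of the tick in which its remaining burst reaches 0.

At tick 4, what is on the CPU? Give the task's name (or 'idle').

t=0: L0/L1/L2 = AB/-/- → run A
t=1: L0/L1/L2 = AB/-/- → run A
t=2: L0/L1/L2 = ABEH/-/- → run A
t=3: L0/L1/L2 = BEHG/-/- → run B
t=4: L0/L1/L2 = BEHG/-/- → run B
t=5: L0/L1/L2 = BEHG/-/- → run B
t=6: L0/L1/L2 = EHG/B/- → run E
t=7: L0/L1/L2 = EHG/B/- → run E
t=8: L0/L1/L2 = EHG/B/- → run E
t=9: L0/L1/L2 = HG/BE/- → run H
t=10: L0/L1/L2 = HG/BE/- → run H
t=11: L0/L1/L2 = G/BE/- → run G
t=12: L0/L1/L2 = G/BE/- → run G
t=13: L0/L1/L2 = G/BE/- → run G
t=14: L0/L1/L2 = -/BEG/- → run B
t=15: L0/L1/L2 = -/BEG/- → run B
t=16: L0/L1/L2 = -/BEG/- → run B
t=17: L0/L1/L2 = -/BEG/- → run B
t=18: L0/L1/L2 = -/EG/- → run E
t=19: L0/L1/L2 = -/EG/- → run E
t=20: L0/L1/L2 = -/EG/- → run E
t=21: L0/L1/L2 = -/EG/- → run E
t=22: L0/L1/L2 = -/EG/- → run E
t=23: L0/L1/L2 = -/G/- → run G
t=24: (idle)
t=25: (idle)
t=26: (idle)

running at tick 4 = B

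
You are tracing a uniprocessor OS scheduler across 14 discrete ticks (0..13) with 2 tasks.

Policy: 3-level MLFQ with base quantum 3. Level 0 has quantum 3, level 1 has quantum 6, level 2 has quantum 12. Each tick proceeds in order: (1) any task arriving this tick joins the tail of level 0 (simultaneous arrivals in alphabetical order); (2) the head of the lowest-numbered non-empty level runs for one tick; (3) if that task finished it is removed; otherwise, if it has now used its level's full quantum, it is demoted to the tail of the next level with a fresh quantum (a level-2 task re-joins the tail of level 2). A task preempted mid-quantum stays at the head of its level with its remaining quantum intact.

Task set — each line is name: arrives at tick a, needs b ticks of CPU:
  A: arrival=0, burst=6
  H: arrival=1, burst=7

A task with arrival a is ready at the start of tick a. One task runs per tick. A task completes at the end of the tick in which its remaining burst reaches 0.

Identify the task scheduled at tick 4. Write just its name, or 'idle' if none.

running at tick 4 = H

t=0: L0/L1/L2 = A/-/- → run A
t=1: L0/L1/L2 = AH/-/- → run A
t=2: L0/L1/L2 = AH/-/- → run A
t=3: L0/L1/L2 = H/A/- → run H
t=4: L0/L1/L2 = H/A/- → run H
t=5: L0/L1/L2 = H/A/- → run H
t=6: L0/L1/L2 = -/AH/- → run A
t=7: L0/L1/L2 = -/AH/- → run A
t=8: L0/L1/L2 = -/AH/- → run A
t=9: L0/L1/L2 = -/H/- → run H
t=10: L0/L1/L2 = -/H/- → run H
t=11: L0/L1/L2 = -/H/- → run H
t=12: L0/L1/L2 = -/H/- → run H
t=13: (idle)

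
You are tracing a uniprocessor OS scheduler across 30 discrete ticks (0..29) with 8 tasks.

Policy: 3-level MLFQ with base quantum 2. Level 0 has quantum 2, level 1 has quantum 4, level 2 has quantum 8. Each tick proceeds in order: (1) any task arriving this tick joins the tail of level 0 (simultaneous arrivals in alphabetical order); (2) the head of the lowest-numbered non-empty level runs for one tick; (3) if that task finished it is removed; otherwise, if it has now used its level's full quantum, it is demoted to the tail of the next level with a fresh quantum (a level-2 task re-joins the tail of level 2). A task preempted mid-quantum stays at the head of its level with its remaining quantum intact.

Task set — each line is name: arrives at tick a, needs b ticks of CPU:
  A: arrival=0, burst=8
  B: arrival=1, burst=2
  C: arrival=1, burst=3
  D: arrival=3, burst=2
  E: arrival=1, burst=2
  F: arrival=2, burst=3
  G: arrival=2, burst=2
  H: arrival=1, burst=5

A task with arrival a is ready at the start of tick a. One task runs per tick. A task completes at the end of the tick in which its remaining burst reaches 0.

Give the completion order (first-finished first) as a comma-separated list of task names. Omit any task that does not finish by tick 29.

t=0: L0/L1/L2 = A/-/- → run A
t=1: L0/L1/L2 = ABCEH/-/- → run A
t=2: L0/L1/L2 = BCEHFG/A/- → run B
t=3: L0/L1/L2 = BCEHFGD/A/- → run B
t=4: L0/L1/L2 = CEHFGD/A/- → run C
t=5: L0/L1/L2 = CEHFGD/A/- → run C
t=6: L0/L1/L2 = EHFGD/AC/- → run E
t=7: L0/L1/L2 = EHFGD/AC/- → run E
t=8: L0/L1/L2 = HFGD/AC/- → run H
t=9: L0/L1/L2 = HFGD/AC/- → run H
t=10: L0/L1/L2 = FGD/ACH/- → run F
t=11: L0/L1/L2 = FGD/ACH/- → run F
t=12: L0/L1/L2 = GD/ACHF/- → run G
t=13: L0/L1/L2 = GD/ACHF/- → run G
t=14: L0/L1/L2 = D/ACHF/- → run D
t=15: L0/L1/L2 = D/ACHF/- → run D
t=16: L0/L1/L2 = -/ACHF/- → run A
t=17: L0/L1/L2 = -/ACHF/- → run A
t=18: L0/L1/L2 = -/ACHF/- → run A
t=19: L0/L1/L2 = -/ACHF/- → run A
t=20: L0/L1/L2 = -/CHF/A → run C
t=21: L0/L1/L2 = -/HF/A → run H
t=22: L0/L1/L2 = -/HF/A → run H
t=23: L0/L1/L2 = -/HF/A → run H
t=24: L0/L1/L2 = -/F/A → run F
t=25: L0/L1/L2 = -/-/A → run A
t=26: L0/L1/L2 = -/-/A → run A
t=27: (idle)
t=28: (idle)
t=29: (idle)

completion order = B, E, G, D, C, H, F, A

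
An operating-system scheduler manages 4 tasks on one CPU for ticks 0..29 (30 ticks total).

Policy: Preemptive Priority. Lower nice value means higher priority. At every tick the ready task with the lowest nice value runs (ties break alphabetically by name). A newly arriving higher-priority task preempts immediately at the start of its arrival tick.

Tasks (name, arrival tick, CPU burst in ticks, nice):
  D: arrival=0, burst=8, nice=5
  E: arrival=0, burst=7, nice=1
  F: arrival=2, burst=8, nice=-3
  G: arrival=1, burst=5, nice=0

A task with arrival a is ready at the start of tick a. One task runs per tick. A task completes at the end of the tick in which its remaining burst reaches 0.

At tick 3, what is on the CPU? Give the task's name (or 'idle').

running at tick 3 = F

t=0: ready={D,E} → run E
t=1: ready={D,E,G} → run G
t=2: ready={D,E,F,G} → run F
t=3: ready={D,E,F,G} → run F
t=4: ready={D,E,F,G} → run F
t=5: ready={D,E,F,G} → run F
t=6: ready={D,E,F,G} → run F
t=7: ready={D,E,F,G} → run F
t=8: ready={D,E,F,G} → run F
t=9: ready={D,E,F,G} → run F
t=10: ready={D,E,G} → run G
t=11: ready={D,E,G} → run G
t=12: ready={D,E,G} → run G
t=13: ready={D,E,G} → run G
t=14: ready={D,E} → run E
t=15: ready={D,E} → run E
t=16: ready={D,E} → run E
t=17: ready={D,E} → run E
t=18: ready={D,E} → run E
t=19: ready={D,E} → run E
t=20: ready={D} → run D
t=21: ready={D} → run D
t=22: ready={D} → run D
t=23: ready={D} → run D
t=24: ready={D} → run D
t=25: ready={D} → run D
t=26: ready={D} → run D
t=27: ready={D} → run D
t=28: (idle)
t=29: (idle)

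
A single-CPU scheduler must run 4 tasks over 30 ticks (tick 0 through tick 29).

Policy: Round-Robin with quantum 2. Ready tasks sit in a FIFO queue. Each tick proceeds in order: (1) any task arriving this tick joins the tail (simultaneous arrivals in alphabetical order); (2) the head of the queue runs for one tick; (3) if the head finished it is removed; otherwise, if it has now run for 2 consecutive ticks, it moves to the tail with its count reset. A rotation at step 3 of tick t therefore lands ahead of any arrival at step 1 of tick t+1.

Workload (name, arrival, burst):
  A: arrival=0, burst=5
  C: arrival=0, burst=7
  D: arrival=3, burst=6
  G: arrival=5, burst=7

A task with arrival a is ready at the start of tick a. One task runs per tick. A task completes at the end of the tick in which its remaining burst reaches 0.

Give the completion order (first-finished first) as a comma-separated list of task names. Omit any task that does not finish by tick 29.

completion order = A, D, C, G

t=0: queue=[A,C] q_used=0 → run A
t=1: queue=[A,C] q_used=1 → run A
t=2: queue=[C,A] q_used=0 → run C
t=3: queue=[C,A,D] q_used=1 → run C
t=4: queue=[A,D,C] q_used=0 → run A
t=5: queue=[A,D,C,G] q_used=1 → run A
t=6: queue=[D,C,G,A] q_used=0 → run D
t=7: queue=[D,C,G,A] q_used=1 → run D
t=8: queue=[C,G,A,D] q_used=0 → run C
t=9: queue=[C,G,A,D] q_used=1 → run C
t=10: queue=[G,A,D,C] q_used=0 → run G
t=11: queue=[G,A,D,C] q_used=1 → run G
t=12: queue=[A,D,C,G] q_used=0 → run A
t=13: queue=[D,C,G] q_used=0 → run D
t=14: queue=[D,C,G] q_used=1 → run D
t=15: queue=[C,G,D] q_used=0 → run C
t=16: queue=[C,G,D] q_used=1 → run C
t=17: queue=[G,D,C] q_used=0 → run G
t=18: queue=[G,D,C] q_used=1 → run G
t=19: queue=[D,C,G] q_used=0 → run D
t=20: queue=[D,C,G] q_used=1 → run D
t=21: queue=[C,G] q_used=0 → run C
t=22: queue=[G] q_used=0 → run G
t=23: queue=[G] q_used=1 → run G
t=24: queue=[G] q_used=0 → run G
t=25: (idle)
t=26: (idle)
t=27: (idle)
t=28: (idle)
t=29: (idle)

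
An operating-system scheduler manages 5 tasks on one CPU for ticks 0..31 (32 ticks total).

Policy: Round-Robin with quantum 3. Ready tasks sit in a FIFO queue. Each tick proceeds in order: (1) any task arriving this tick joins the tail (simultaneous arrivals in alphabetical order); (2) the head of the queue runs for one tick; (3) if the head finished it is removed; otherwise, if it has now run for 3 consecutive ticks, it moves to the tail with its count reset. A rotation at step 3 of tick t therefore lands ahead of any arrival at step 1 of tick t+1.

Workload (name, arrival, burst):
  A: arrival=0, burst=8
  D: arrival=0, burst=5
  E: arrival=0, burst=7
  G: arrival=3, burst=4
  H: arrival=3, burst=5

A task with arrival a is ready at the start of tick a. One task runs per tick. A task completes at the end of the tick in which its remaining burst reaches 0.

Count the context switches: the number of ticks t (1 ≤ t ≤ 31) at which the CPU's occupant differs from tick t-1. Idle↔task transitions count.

t=0: queue=[A,D,E] q_used=0 → run A
t=1: queue=[A,D,E] q_used=1 → run A
t=2: queue=[A,D,E] q_used=2 → run A
t=3: queue=[D,E,A,G,H] q_used=0 → run D
t=4: queue=[D,E,A,G,H] q_used=1 → run D
t=5: queue=[D,E,A,G,H] q_used=2 → run D
t=6: queue=[E,A,G,H,D] q_used=0 → run E
t=7: queue=[E,A,G,H,D] q_used=1 → run E
t=8: queue=[E,A,G,H,D] q_used=2 → run E
t=9: queue=[A,G,H,D,E] q_used=0 → run A
t=10: queue=[A,G,H,D,E] q_used=1 → run A
t=11: queue=[A,G,H,D,E] q_used=2 → run A
t=12: queue=[G,H,D,E,A] q_used=0 → run G
t=13: queue=[G,H,D,E,A] q_used=1 → run G
t=14: queue=[G,H,D,E,A] q_used=2 → run G
t=15: queue=[H,D,E,A,G] q_used=0 → run H
t=16: queue=[H,D,E,A,G] q_used=1 → run H
t=17: queue=[H,D,E,A,G] q_used=2 → run H
t=18: queue=[D,E,A,G,H] q_used=0 → run D
t=19: queue=[D,E,A,G,H] q_used=1 → run D
t=20: queue=[E,A,G,H] q_used=0 → run E
t=21: queue=[E,A,G,H] q_used=1 → run E
t=22: queue=[E,A,G,H] q_used=2 → run E
t=23: queue=[A,G,H,E] q_used=0 → run A
t=24: queue=[A,G,H,E] q_used=1 → run A
t=25: queue=[G,H,E] q_used=0 → run G
t=26: queue=[H,E] q_used=0 → run H
t=27: queue=[H,E] q_used=1 → run H
t=28: queue=[E] q_used=0 → run E
t=29: (idle)
t=30: (idle)
t=31: (idle)

context switches = 12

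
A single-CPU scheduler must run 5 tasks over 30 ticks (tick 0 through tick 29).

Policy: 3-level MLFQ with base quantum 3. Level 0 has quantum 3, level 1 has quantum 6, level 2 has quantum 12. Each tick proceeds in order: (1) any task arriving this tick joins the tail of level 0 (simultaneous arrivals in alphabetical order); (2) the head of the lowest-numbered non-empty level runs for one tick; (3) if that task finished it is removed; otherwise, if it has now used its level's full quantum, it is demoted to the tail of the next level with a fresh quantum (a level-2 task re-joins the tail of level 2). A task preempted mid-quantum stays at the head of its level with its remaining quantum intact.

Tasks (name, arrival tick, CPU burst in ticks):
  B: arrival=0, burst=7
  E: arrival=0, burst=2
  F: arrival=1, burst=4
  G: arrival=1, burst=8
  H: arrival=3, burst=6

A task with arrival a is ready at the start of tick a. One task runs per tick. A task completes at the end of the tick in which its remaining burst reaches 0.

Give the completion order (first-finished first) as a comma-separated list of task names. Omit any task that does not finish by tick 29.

t=0: L0/L1/L2 = BE/-/- → run B
t=1: L0/L1/L2 = BEFG/-/- → run B
t=2: L0/L1/L2 = BEFG/-/- → run B
t=3: L0/L1/L2 = EFGH/B/- → run E
t=4: L0/L1/L2 = EFGH/B/- → run E
t=5: L0/L1/L2 = FGH/B/- → run F
t=6: L0/L1/L2 = FGH/B/- → run F
t=7: L0/L1/L2 = FGH/B/- → run F
t=8: L0/L1/L2 = GH/BF/- → run G
t=9: L0/L1/L2 = GH/BF/- → run G
t=10: L0/L1/L2 = GH/BF/- → run G
t=11: L0/L1/L2 = H/BFG/- → run H
t=12: L0/L1/L2 = H/BFG/- → run H
t=13: L0/L1/L2 = H/BFG/- → run H
t=14: L0/L1/L2 = -/BFGH/- → run B
t=15: L0/L1/L2 = -/BFGH/- → run B
t=16: L0/L1/L2 = -/BFGH/- → run B
t=17: L0/L1/L2 = -/BFGH/- → run B
t=18: L0/L1/L2 = -/FGH/- → run F
t=19: L0/L1/L2 = -/GH/- → run G
t=20: L0/L1/L2 = -/GH/- → run G
t=21: L0/L1/L2 = -/GH/- → run G
t=22: L0/L1/L2 = -/GH/- → run G
t=23: L0/L1/L2 = -/GH/- → run G
t=24: L0/L1/L2 = -/H/- → run H
t=25: L0/L1/L2 = -/H/- → run H
t=26: L0/L1/L2 = -/H/- → run H
t=27: (idle)
t=28: (idle)
t=29: (idle)

completion order = E, B, F, G, H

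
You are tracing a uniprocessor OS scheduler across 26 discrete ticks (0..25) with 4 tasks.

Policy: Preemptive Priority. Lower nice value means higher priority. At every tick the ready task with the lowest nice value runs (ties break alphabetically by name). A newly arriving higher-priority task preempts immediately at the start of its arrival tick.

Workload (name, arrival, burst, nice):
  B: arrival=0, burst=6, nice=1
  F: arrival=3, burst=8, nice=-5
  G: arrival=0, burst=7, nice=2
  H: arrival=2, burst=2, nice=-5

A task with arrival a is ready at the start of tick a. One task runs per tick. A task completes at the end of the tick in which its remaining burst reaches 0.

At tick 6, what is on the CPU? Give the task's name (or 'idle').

running at tick 6 = F

t=0: ready={B,G} → run B
t=1: ready={B,G} → run B
t=2: ready={B,G,H} → run H
t=3: ready={B,F,G,H} → run F
t=4: ready={B,F,G,H} → run F
t=5: ready={B,F,G,H} → run F
t=6: ready={B,F,G,H} → run F
t=7: ready={B,F,G,H} → run F
t=8: ready={B,F,G,H} → run F
t=9: ready={B,F,G,H} → run F
t=10: ready={B,F,G,H} → run F
t=11: ready={B,G,H} → run H
t=12: ready={B,G} → run B
t=13: ready={B,G} → run B
t=14: ready={B,G} → run B
t=15: ready={B,G} → run B
t=16: ready={G} → run G
t=17: ready={G} → run G
t=18: ready={G} → run G
t=19: ready={G} → run G
t=20: ready={G} → run G
t=21: ready={G} → run G
t=22: ready={G} → run G
t=23: (idle)
t=24: (idle)
t=25: (idle)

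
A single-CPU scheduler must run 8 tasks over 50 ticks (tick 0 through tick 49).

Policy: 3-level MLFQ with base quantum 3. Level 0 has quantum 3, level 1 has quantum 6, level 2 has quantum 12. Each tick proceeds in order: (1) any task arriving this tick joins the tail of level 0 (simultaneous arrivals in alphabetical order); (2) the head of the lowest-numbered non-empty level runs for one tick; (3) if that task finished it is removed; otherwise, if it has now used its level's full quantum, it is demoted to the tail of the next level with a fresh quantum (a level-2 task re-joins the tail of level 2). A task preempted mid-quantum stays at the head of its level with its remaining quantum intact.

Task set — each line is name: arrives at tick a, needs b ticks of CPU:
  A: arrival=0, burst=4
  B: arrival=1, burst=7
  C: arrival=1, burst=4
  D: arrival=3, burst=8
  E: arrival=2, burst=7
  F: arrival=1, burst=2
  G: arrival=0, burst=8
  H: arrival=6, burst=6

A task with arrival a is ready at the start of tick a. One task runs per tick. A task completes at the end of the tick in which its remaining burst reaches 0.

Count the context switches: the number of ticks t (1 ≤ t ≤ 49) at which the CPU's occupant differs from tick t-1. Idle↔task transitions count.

context switches = 15

t=0: L0/L1/L2 = AG/-/- → run A
t=1: L0/L1/L2 = AGBCF/-/- → run A
t=2: L0/L1/L2 = AGBCFE/-/- → run A
t=3: L0/L1/L2 = GBCFED/A/- → run G
t=4: L0/L1/L2 = GBCFED/A/- → run G
t=5: L0/L1/L2 = GBCFED/A/- → run G
t=6: L0/L1/L2 = BCFEDH/AG/- → run B
t=7: L0/L1/L2 = BCFEDH/AG/- → run B
t=8: L0/L1/L2 = BCFEDH/AG/- → run B
t=9: L0/L1/L2 = CFEDH/AGB/- → run C
t=10: L0/L1/L2 = CFEDH/AGB/- → run C
t=11: L0/L1/L2 = CFEDH/AGB/- → run C
t=12: L0/L1/L2 = FEDH/AGBC/- → run F
t=13: L0/L1/L2 = FEDH/AGBC/- → run F
t=14: L0/L1/L2 = EDH/AGBC/- → run E
t=15: L0/L1/L2 = EDH/AGBC/- → run E
t=16: L0/L1/L2 = EDH/AGBC/- → run E
t=17: L0/L1/L2 = DH/AGBCE/- → run D
t=18: L0/L1/L2 = DH/AGBCE/- → run D
t=19: L0/L1/L2 = DH/AGBCE/- → run D
t=20: L0/L1/L2 = H/AGBCED/- → run H
t=21: L0/L1/L2 = H/AGBCED/- → run H
t=22: L0/L1/L2 = H/AGBCED/- → run H
t=23: L0/L1/L2 = -/AGBCEDH/- → run A
t=24: L0/L1/L2 = -/GBCEDH/- → run G
t=25: L0/L1/L2 = -/GBCEDH/- → run G
t=26: L0/L1/L2 = -/GBCEDH/- → run G
t=27: L0/L1/L2 = -/GBCEDH/- → run G
t=28: L0/L1/L2 = -/GBCEDH/- → run G
t=29: L0/L1/L2 = -/BCEDH/- → run B
t=30: L0/L1/L2 = -/BCEDH/- → run B
t=31: L0/L1/L2 = -/BCEDH/- → run B
t=32: L0/L1/L2 = -/BCEDH/- → run B
t=33: L0/L1/L2 = -/CEDH/- → run C
t=34: L0/L1/L2 = -/EDH/- → run E
t=35: L0/L1/L2 = -/EDH/- → run E
t=36: L0/L1/L2 = -/EDH/- → run E
t=37: L0/L1/L2 = -/EDH/- → run E
t=38: L0/L1/L2 = -/DH/- → run D
t=39: L0/L1/L2 = -/DH/- → run D
t=40: L0/L1/L2 = -/DH/- → run D
t=41: L0/L1/L2 = -/DH/- → run D
t=42: L0/L1/L2 = -/DH/- → run D
t=43: L0/L1/L2 = -/H/- → run H
t=44: L0/L1/L2 = -/H/- → run H
t=45: L0/L1/L2 = -/H/- → run H
t=46: (idle)
t=47: (idle)
t=48: (idle)
t=49: (idle)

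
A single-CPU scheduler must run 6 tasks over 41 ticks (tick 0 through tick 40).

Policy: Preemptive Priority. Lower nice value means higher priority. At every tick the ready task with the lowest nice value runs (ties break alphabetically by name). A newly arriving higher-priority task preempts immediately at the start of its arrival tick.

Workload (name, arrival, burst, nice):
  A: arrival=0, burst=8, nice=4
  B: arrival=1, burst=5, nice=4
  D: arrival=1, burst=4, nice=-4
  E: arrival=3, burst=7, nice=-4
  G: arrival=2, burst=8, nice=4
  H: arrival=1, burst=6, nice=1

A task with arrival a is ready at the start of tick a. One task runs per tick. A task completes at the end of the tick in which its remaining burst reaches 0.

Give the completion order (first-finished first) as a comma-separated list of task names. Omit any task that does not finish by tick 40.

t=0: ready={A} → run A
t=1: ready={A,B,D,H} → run D
t=2: ready={A,B,D,G,H} → run D
t=3: ready={A,B,D,E,G,H} → run D
t=4: ready={A,B,D,E,G,H} → run D
t=5: ready={A,B,E,G,H} → run E
t=6: ready={A,B,E,G,H} → run E
t=7: ready={A,B,E,G,H} → run E
t=8: ready={A,B,E,G,H} → run E
t=9: ready={A,B,E,G,H} → run E
t=10: ready={A,B,E,G,H} → run E
t=11: ready={A,B,E,G,H} → run E
t=12: ready={A,B,G,H} → run H
t=13: ready={A,B,G,H} → run H
t=14: ready={A,B,G,H} → run H
t=15: ready={A,B,G,H} → run H
t=16: ready={A,B,G,H} → run H
t=17: ready={A,B,G,H} → run H
t=18: ready={A,B,G} → run A
t=19: ready={A,B,G} → run A
t=20: ready={A,B,G} → run A
t=21: ready={A,B,G} → run A
t=22: ready={A,B,G} → run A
t=23: ready={A,B,G} → run A
t=24: ready={A,B,G} → run A
t=25: ready={B,G} → run B
t=26: ready={B,G} → run B
t=27: ready={B,G} → run B
t=28: ready={B,G} → run B
t=29: ready={B,G} → run B
t=30: ready={G} → run G
t=31: ready={G} → run G
t=32: ready={G} → run G
t=33: ready={G} → run G
t=34: ready={G} → run G
t=35: ready={G} → run G
t=36: ready={G} → run G
t=37: ready={G} → run G
t=38: (idle)
t=39: (idle)
t=40: (idle)

completion order = D, E, H, A, B, G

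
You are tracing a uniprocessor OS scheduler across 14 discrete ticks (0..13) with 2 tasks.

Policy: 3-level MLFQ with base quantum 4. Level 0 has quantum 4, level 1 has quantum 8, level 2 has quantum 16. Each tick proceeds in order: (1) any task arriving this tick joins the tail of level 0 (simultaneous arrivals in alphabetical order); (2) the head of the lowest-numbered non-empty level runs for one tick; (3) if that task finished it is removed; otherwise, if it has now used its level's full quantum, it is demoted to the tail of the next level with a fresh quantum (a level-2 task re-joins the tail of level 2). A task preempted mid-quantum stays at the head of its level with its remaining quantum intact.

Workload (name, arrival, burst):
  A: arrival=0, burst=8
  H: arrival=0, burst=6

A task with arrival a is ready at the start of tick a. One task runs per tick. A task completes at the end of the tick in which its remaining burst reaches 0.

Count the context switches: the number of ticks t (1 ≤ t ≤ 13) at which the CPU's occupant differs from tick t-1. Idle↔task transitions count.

t=0: L0/L1/L2 = AH/-/- → run A
t=1: L0/L1/L2 = AH/-/- → run A
t=2: L0/L1/L2 = AH/-/- → run A
t=3: L0/L1/L2 = AH/-/- → run A
t=4: L0/L1/L2 = H/A/- → run H
t=5: L0/L1/L2 = H/A/- → run H
t=6: L0/L1/L2 = H/A/- → run H
t=7: L0/L1/L2 = H/A/- → run H
t=8: L0/L1/L2 = -/AH/- → run A
t=9: L0/L1/L2 = -/AH/- → run A
t=10: L0/L1/L2 = -/AH/- → run A
t=11: L0/L1/L2 = -/AH/- → run A
t=12: L0/L1/L2 = -/H/- → run H
t=13: L0/L1/L2 = -/H/- → run H

context switches = 3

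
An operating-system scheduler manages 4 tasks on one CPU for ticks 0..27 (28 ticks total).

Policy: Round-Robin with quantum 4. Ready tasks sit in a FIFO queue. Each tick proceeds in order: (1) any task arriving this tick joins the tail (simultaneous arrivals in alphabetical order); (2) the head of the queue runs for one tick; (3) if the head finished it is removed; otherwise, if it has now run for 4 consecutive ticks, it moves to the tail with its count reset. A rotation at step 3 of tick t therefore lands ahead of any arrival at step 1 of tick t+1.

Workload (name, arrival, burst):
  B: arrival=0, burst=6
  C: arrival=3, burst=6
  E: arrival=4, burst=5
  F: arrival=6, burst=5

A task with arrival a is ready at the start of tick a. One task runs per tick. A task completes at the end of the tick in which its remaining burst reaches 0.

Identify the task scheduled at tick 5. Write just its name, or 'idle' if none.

t=0: queue=[B] q_used=0 → run B
t=1: queue=[B] q_used=1 → run B
t=2: queue=[B] q_used=2 → run B
t=3: queue=[B,C] q_used=3 → run B
t=4: queue=[C,B,E] q_used=0 → run C
t=5: queue=[C,B,E] q_used=1 → run C
t=6: queue=[C,B,E,F] q_used=2 → run C
t=7: queue=[C,B,E,F] q_used=3 → run C
t=8: queue=[B,E,F,C] q_used=0 → run B
t=9: queue=[B,E,F,C] q_used=1 → run B
t=10: queue=[E,F,C] q_used=0 → run E
t=11: queue=[E,F,C] q_used=1 → run E
t=12: queue=[E,F,C] q_used=2 → run E
t=13: queue=[E,F,C] q_used=3 → run E
t=14: queue=[F,C,E] q_used=0 → run F
t=15: queue=[F,C,E] q_used=1 → run F
t=16: queue=[F,C,E] q_used=2 → run F
t=17: queue=[F,C,E] q_used=3 → run F
t=18: queue=[C,E,F] q_used=0 → run C
t=19: queue=[C,E,F] q_used=1 → run C
t=20: queue=[E,F] q_used=0 → run E
t=21: queue=[F] q_used=0 → run F
t=22: (idle)
t=23: (idle)
t=24: (idle)
t=25: (idle)
t=26: (idle)
t=27: (idle)

running at tick 5 = C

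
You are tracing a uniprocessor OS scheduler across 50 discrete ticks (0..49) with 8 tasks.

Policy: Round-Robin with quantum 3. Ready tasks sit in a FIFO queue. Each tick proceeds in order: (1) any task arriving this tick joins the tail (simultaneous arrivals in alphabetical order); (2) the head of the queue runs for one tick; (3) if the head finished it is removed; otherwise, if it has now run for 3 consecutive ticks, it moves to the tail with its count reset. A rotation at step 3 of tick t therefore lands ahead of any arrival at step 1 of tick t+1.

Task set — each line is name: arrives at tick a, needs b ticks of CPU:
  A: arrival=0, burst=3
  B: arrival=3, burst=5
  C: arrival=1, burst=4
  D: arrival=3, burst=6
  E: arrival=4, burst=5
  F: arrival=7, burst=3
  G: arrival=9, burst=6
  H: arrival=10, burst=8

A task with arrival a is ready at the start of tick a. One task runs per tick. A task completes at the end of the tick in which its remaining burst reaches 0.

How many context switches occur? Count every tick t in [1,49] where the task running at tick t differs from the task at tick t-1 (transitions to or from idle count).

context switches = 14

t=0: queue=[A] q_used=0 → run A
t=1: queue=[A,C] q_used=1 → run A
t=2: queue=[A,C] q_used=2 → run A
t=3: queue=[C,B,D] q_used=0 → run C
t=4: queue=[C,B,D,E] q_used=1 → run C
t=5: queue=[C,B,D,E] q_used=2 → run C
t=6: queue=[B,D,E,C] q_used=0 → run B
t=7: queue=[B,D,E,C,F] q_used=1 → run B
t=8: queue=[B,D,E,C,F] q_used=2 → run B
t=9: queue=[D,E,C,F,B,G] q_used=0 → run D
t=10: queue=[D,E,C,F,B,G,H] q_used=1 → run D
t=11: queue=[D,E,C,F,B,G,H] q_used=2 → run D
t=12: queue=[E,C,F,B,G,H,D] q_used=0 → run E
t=13: queue=[E,C,F,B,G,H,D] q_used=1 → run E
t=14: queue=[E,C,F,B,G,H,D] q_used=2 → run E
t=15: queue=[C,F,B,G,H,D,E] q_used=0 → run C
t=16: queue=[F,B,G,H,D,E] q_used=0 → run F
t=17: queue=[F,B,G,H,D,E] q_used=1 → run F
t=18: queue=[F,B,G,H,D,E] q_used=2 → run F
t=19: queue=[B,G,H,D,E] q_used=0 → run B
t=20: queue=[B,G,H,D,E] q_used=1 → run B
t=21: queue=[G,H,D,E] q_used=0 → run G
t=22: queue=[G,H,D,E] q_used=1 → run G
t=23: queue=[G,H,D,E] q_used=2 → run G
t=24: queue=[H,D,E,G] q_used=0 → run H
t=25: queue=[H,D,E,G] q_used=1 → run H
t=26: queue=[H,D,E,G] q_used=2 → run H
t=27: queue=[D,E,G,H] q_used=0 → run D
t=28: queue=[D,E,G,H] q_used=1 → run D
t=29: queue=[D,E,G,H] q_used=2 → run D
t=30: queue=[E,G,H] q_used=0 → run E
t=31: queue=[E,G,H] q_used=1 → run E
t=32: queue=[G,H] q_used=0 → run G
t=33: queue=[G,H] q_used=1 → run G
t=34: queue=[G,H] q_used=2 → run G
t=35: queue=[H] q_used=0 → run H
t=36: queue=[H] q_used=1 → run H
t=37: queue=[H] q_used=2 → run H
t=38: queue=[H] q_used=0 → run H
t=39: queue=[H] q_used=1 → run H
t=40: (idle)
t=41: (idle)
t=42: (idle)
t=43: (idle)
t=44: (idle)
t=45: (idle)
t=46: (idle)
t=47: (idle)
t=48: (idle)
t=49: (idle)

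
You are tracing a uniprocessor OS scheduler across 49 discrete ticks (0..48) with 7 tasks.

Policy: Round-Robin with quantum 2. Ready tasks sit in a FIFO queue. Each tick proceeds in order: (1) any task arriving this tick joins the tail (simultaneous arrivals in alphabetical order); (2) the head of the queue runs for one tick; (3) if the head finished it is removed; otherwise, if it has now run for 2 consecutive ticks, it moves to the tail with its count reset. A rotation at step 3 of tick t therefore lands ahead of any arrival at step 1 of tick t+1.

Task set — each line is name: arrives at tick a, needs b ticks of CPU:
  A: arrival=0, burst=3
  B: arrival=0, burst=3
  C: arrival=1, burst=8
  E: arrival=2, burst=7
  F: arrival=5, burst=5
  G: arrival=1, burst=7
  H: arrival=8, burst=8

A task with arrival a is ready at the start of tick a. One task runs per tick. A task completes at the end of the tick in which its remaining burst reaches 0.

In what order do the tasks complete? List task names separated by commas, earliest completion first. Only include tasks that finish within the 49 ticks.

completion order = A, B, F, C, G, E, H

t=0: queue=[A,B] q_used=0 → run A
t=1: queue=[A,B,C,G] q_used=1 → run A
t=2: queue=[B,C,G,A,E] q_used=0 → run B
t=3: queue=[B,C,G,A,E] q_used=1 → run B
t=4: queue=[C,G,A,E,B] q_used=0 → run C
t=5: queue=[C,G,A,E,B,F] q_used=1 → run C
t=6: queue=[G,A,E,B,F,C] q_used=0 → run G
t=7: queue=[G,A,E,B,F,C] q_used=1 → run G
t=8: queue=[A,E,B,F,C,G,H] q_used=0 → run A
t=9: queue=[E,B,F,C,G,H] q_used=0 → run E
t=10: queue=[E,B,F,C,G,H] q_used=1 → run E
t=11: queue=[B,F,C,G,H,E] q_used=0 → run B
t=12: queue=[F,C,G,H,E] q_used=0 → run F
t=13: queue=[F,C,G,H,E] q_used=1 → run F
t=14: queue=[C,G,H,E,F] q_used=0 → run C
t=15: queue=[C,G,H,E,F] q_used=1 → run C
t=16: queue=[G,H,E,F,C] q_used=0 → run G
t=17: queue=[G,H,E,F,C] q_used=1 → run G
t=18: queue=[H,E,F,C,G] q_used=0 → run H
t=19: queue=[H,E,F,C,G] q_used=1 → run H
t=20: queue=[E,F,C,G,H] q_used=0 → run E
t=21: queue=[E,F,C,G,H] q_used=1 → run E
t=22: queue=[F,C,G,H,E] q_used=0 → run F
t=23: queue=[F,C,G,H,E] q_used=1 → run F
t=24: queue=[C,G,H,E,F] q_used=0 → run C
t=25: queue=[C,G,H,E,F] q_used=1 → run C
t=26: queue=[G,H,E,F,C] q_used=0 → run G
t=27: queue=[G,H,E,F,C] q_used=1 → run G
t=28: queue=[H,E,F,C,G] q_used=0 → run H
t=29: queue=[H,E,F,C,G] q_used=1 → run H
t=30: queue=[E,F,C,G,H] q_used=0 → run E
t=31: queue=[E,F,C,G,H] q_used=1 → run E
t=32: queue=[F,C,G,H,E] q_used=0 → run F
t=33: queue=[C,G,H,E] q_used=0 → run C
t=34: queue=[C,G,H,E] q_used=1 → run C
t=35: queue=[G,H,E] q_used=0 → run G
t=36: queue=[H,E] q_used=0 → run H
t=37: queue=[H,E] q_used=1 → run H
t=38: queue=[E,H] q_used=0 → run E
t=39: queue=[H] q_used=0 → run H
t=40: queue=[H] q_used=1 → run H
t=41: (idle)
t=42: (idle)
t=43: (idle)
t=44: (idle)
t=45: (idle)
t=46: (idle)
t=47: (idle)
t=48: (idle)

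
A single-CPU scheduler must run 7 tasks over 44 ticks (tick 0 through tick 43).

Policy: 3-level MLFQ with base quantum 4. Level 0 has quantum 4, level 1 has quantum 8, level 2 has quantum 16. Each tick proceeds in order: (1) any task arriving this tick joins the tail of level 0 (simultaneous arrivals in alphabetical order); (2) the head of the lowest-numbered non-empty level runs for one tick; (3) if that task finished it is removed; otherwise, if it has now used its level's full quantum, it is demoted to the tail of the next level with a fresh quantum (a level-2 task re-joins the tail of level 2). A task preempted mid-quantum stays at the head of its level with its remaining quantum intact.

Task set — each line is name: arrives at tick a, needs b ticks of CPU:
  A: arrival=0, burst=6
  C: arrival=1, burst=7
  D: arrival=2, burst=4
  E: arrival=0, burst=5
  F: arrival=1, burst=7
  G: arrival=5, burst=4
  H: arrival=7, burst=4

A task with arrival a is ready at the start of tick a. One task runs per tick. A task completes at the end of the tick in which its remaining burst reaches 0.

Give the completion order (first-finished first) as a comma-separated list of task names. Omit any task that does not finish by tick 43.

t=0: L0/L1/L2 = AE/-/- → run A
t=1: L0/L1/L2 = AECF/-/- → run A
t=2: L0/L1/L2 = AECFD/-/- → run A
t=3: L0/L1/L2 = AECFD/-/- → run A
t=4: L0/L1/L2 = ECFD/A/- → run E
t=5: L0/L1/L2 = ECFDG/A/- → run E
t=6: L0/L1/L2 = ECFDG/A/- → run E
t=7: L0/L1/L2 = ECFDGH/A/- → run E
t=8: L0/L1/L2 = CFDGH/AE/- → run C
t=9: L0/L1/L2 = CFDGH/AE/- → run C
t=10: L0/L1/L2 = CFDGH/AE/- → run C
t=11: L0/L1/L2 = CFDGH/AE/- → run C
t=12: L0/L1/L2 = FDGH/AEC/- → run F
t=13: L0/L1/L2 = FDGH/AEC/- → run F
t=14: L0/L1/L2 = FDGH/AEC/- → run F
t=15: L0/L1/L2 = FDGH/AEC/- → run F
t=16: L0/L1/L2 = DGH/AECF/- → run D
t=17: L0/L1/L2 = DGH/AECF/- → run D
t=18: L0/L1/L2 = DGH/AECF/- → run D
t=19: L0/L1/L2 = DGH/AECF/- → run D
t=20: L0/L1/L2 = GH/AECF/- → run G
t=21: L0/L1/L2 = GH/AECF/- → run G
t=22: L0/L1/L2 = GH/AECF/- → run G
t=23: L0/L1/L2 = GH/AECF/- → run G
t=24: L0/L1/L2 = H/AECF/- → run H
t=25: L0/L1/L2 = H/AECF/- → run H
t=26: L0/L1/L2 = H/AECF/- → run H
t=27: L0/L1/L2 = H/AECF/- → run H
t=28: L0/L1/L2 = -/AECF/- → run A
t=29: L0/L1/L2 = -/AECF/- → run A
t=30: L0/L1/L2 = -/ECF/- → run E
t=31: L0/L1/L2 = -/CF/- → run C
t=32: L0/L1/L2 = -/CF/- → run C
t=33: L0/L1/L2 = -/CF/- → run C
t=34: L0/L1/L2 = -/F/- → run F
t=35: L0/L1/L2 = -/F/- → run F
t=36: L0/L1/L2 = -/F/- → run F
t=37: (idle)
t=38: (idle)
t=39: (idle)
t=40: (idle)
t=41: (idle)
t=42: (idle)
t=43: (idle)

completion order = D, G, H, A, E, C, F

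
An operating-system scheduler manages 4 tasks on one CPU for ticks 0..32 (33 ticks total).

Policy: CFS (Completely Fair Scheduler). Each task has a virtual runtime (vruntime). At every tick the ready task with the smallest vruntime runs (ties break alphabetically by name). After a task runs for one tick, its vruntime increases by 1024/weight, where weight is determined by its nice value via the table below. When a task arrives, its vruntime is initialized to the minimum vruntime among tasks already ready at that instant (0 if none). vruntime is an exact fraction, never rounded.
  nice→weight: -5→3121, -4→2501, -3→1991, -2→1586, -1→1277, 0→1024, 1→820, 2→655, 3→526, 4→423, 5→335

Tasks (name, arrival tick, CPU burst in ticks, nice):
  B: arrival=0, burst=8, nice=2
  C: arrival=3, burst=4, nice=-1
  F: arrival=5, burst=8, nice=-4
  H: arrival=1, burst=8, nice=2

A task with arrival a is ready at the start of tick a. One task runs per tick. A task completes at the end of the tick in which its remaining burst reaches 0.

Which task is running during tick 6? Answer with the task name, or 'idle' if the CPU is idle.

t=0: vr[B=0] → run B
t=1: vr[B=1024/655 H=1024/655] → run B
t=2: vr[B=2048/655 H=1024/655] → run H
t=3: vr[B=2048/655 C=2048/655 H=2048/655] → run B
t=4: vr[B=3072/655 C=2048/655 H=2048/655] → run C
t=5: vr[B=3072/655 C=3286016/836435 F=2048/655 H=2048/655] → run F
t=6: vr[B=3072/655 C=3286016/836435 F=5792768/1638155 H=2048/655] → run H
t=7: vr[B=3072/655 C=3286016/836435 F=5792768/1638155 H=3072/655] → run F
t=8: vr[B=3072/655 C=3286016/836435 F=6463488/1638155 H=3072/655] → run C
t=9: vr[B=3072/655 C=3956736/836435 F=6463488/1638155 H=3072/655] → run F
t=10: vr[B=3072/655 C=3956736/836435 F=7134208/1638155 H=3072/655] → run F
t=11: vr[B=3072/655 C=3956736/836435 F=7804928/1638155 H=3072/655] → run B
t=12: vr[B=4096/655 C=3956736/836435 F=7804928/1638155 H=3072/655] → run H
t=13: vr[B=4096/655 C=3956736/836435 F=7804928/1638155 H=4096/655] → run C
t=14: vr[B=4096/655 C=4627456/836435 F=7804928/1638155 H=4096/655] → run F
t=15: vr[B=4096/655 C=4627456/836435 F=8475648/1638155 H=4096/655] → run F
t=16: vr[B=4096/655 C=4627456/836435 F=9146368/1638155 H=4096/655] → run C
t=17: vr[B=4096/655 F=9146368/1638155 H=4096/655] → run F
t=18: vr[B=4096/655 F=9817088/1638155 H=4096/655] → run F
t=19: vr[B=4096/655 H=4096/655] → run B
t=20: vr[B=1024/131 H=4096/655] → run H
t=21: vr[B=1024/131 H=1024/131] → run B
t=22: vr[B=6144/655 H=1024/131] → run H
t=23: vr[B=6144/655 H=6144/655] → run B
t=24: vr[B=7168/655 H=6144/655] → run H
t=25: vr[B=7168/655 H=7168/655] → run B
t=26: vr[H=7168/655] → run H
t=27: vr[H=8192/655] → run H
t=28: (idle)
t=29: (idle)
t=30: (idle)
t=31: (idle)
t=32: (idle)

running at tick 6 = H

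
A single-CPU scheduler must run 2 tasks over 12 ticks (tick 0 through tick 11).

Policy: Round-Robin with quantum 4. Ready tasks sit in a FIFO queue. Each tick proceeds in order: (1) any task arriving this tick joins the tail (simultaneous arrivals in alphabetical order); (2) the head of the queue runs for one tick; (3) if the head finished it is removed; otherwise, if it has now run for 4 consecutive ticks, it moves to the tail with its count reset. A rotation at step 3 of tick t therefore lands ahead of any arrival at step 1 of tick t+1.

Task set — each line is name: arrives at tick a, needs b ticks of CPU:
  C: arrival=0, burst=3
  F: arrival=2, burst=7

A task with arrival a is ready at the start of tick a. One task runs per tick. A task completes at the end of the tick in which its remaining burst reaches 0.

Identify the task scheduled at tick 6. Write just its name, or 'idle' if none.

running at tick 6 = F

t=0: queue=[C] q_used=0 → run C
t=1: queue=[C] q_used=1 → run C
t=2: queue=[C,F] q_used=2 → run C
t=3: queue=[F] q_used=0 → run F
t=4: queue=[F] q_used=1 → run F
t=5: queue=[F] q_used=2 → run F
t=6: queue=[F] q_used=3 → run F
t=7: queue=[F] q_used=0 → run F
t=8: queue=[F] q_used=1 → run F
t=9: queue=[F] q_used=2 → run F
t=10: (idle)
t=11: (idle)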